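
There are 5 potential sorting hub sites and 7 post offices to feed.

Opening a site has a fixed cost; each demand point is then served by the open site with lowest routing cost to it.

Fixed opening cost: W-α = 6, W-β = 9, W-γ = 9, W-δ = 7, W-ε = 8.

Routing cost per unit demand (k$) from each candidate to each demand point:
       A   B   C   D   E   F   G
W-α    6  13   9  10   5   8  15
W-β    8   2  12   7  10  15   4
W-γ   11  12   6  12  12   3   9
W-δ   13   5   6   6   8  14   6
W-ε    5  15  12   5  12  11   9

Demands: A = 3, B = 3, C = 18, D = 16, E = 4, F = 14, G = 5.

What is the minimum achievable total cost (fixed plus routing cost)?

Open {W-α, W-β, W-γ, W-ε}: assign each demand point to its cheapest open site.
  A→W-ε 3×5=15, B→W-β 3×2=6, C→W-γ 18×6=108, D→W-ε 16×5=80, E→W-α 4×5=20, F→W-γ 14×3=42, G→W-β 5×4=20
  routing cost 291, fixed 32 → total 323.
Compare {W-α, W-β, W-γ, W-δ, W-ε}: routing cost 291 + fixed 39 = 330.
Compare {W-β, W-γ, W-δ, W-ε}: routing cost 303 + fixed 33 = 336.
Compare {W-β, W-γ, W-ε}: routing cost 311 + fixed 26 = 337.
All other subsets cost ≥ 330. Minimum total cost: 323.

323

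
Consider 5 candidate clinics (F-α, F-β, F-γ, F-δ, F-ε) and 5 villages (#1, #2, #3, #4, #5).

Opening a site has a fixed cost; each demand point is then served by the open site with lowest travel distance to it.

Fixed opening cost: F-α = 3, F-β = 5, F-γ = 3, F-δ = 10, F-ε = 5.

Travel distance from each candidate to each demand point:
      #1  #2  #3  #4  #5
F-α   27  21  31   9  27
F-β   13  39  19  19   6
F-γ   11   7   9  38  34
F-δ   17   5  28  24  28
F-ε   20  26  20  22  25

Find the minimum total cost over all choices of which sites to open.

53

Open {F-α, F-β, F-γ}: assign each demand point to its cheapest open site.
  #1→F-γ 11, #2→F-γ 7, #3→F-γ 9, #4→F-α 9, #5→F-β 6
  travel distance 42, fixed 11 → total 53.
Compare {F-α, F-β, F-γ, F-ε}: travel distance 42 + fixed 16 = 58.
Compare {F-β, F-γ}: travel distance 52 + fixed 8 = 60.
Compare {F-α, F-β, F-γ, F-δ}: travel distance 40 + fixed 21 = 61.
All other subsets cost ≥ 58. Minimum total cost: 53.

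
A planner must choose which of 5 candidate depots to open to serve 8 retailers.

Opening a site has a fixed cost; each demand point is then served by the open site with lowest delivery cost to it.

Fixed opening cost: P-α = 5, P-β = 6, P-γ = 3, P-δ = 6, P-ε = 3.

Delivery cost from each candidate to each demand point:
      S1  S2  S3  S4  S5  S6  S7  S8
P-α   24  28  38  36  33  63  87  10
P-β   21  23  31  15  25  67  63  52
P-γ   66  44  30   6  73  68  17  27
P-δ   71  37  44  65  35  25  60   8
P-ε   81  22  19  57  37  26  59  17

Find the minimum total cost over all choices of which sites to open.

Open {P-β, P-γ, P-δ, P-ε}: assign each demand point to its cheapest open site.
  S1→P-β 21, S2→P-ε 22, S3→P-ε 19, S4→P-γ 6, S5→P-β 25, S6→P-δ 25, S7→P-γ 17, S8→P-δ 8
  delivery cost 143, fixed 18 → total 161.
Compare {P-α, P-β, P-γ, P-ε}: delivery cost 146 + fixed 17 = 163.
Compare {P-β, P-γ, P-ε}: delivery cost 153 + fixed 12 = 165.
Compare {P-α, P-β, P-γ, P-δ, P-ε}: delivery cost 143 + fixed 23 = 166.
All other subsets cost ≥ 163. Minimum total cost: 161.

161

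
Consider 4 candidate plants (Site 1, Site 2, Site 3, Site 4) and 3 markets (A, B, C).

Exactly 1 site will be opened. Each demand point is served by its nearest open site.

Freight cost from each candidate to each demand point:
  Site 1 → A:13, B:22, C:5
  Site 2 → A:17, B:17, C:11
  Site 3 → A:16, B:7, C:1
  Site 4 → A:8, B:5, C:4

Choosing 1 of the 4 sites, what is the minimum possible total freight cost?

Open {Site 4}.
  A→Site 4 8, B→Site 4 5, C→Site 4 4  ⇒ total 17.
Compare {Site 3}: total 24.
Compare {Site 1}: total 40.
No size-1 selection does better; minimum is 17.

17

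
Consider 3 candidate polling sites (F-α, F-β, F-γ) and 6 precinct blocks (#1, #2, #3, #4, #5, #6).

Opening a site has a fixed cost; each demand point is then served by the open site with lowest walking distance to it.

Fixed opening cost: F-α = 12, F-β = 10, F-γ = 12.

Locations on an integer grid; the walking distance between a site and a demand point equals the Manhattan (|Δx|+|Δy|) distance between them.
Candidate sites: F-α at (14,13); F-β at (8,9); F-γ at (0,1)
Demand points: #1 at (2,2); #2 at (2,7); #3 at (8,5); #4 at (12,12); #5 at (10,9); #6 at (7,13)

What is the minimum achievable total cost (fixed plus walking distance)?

49

Open {F-β}: assign each demand point to its cheapest open site.
  #1→F-β 13, #2→F-β 8, #3→F-β 4, #4→F-β 7, #5→F-β 2, #6→F-β 5
  walking distance 39, fixed 10 → total 49.
Compare {F-β, F-γ}: walking distance 29 + fixed 22 = 51.
Compare {F-α, F-β}: walking distance 35 + fixed 22 = 57.
Compare {F-α, F-β, F-γ}: walking distance 25 + fixed 34 = 59.
All other subsets cost ≥ 51. Minimum total cost: 49.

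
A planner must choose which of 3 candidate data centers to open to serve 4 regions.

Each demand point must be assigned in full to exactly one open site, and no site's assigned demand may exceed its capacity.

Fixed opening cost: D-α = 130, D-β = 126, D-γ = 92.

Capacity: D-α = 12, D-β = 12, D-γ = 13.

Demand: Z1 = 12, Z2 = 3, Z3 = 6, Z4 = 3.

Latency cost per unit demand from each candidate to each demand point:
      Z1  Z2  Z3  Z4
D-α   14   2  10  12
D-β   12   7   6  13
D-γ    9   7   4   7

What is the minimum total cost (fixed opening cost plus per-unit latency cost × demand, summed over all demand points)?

422

Open {D-β, D-γ}; cheapest assignment that respects the capacities:
  D-β (cap 12, load 12): Z2, Z3, Z4 — cost 3×7 + 6×6 + 3×13 = 96
  D-γ (cap 13, load 12): Z1 — cost 12×9 = 108
  Shipping 204, fixed 218 → total 422.
  Any other capacity-feasible assignment to {D-β, D-γ} ships for at least 204.
Compare {D-α, D-γ}: its best feasible assignment gives total 432.
Compare {D-α, D-β}: its best feasible assignment gives total 502.
Every other set of open sites that can feasibly serve all demand totals ≥ 432 even under its best assignment. Minimum: 422.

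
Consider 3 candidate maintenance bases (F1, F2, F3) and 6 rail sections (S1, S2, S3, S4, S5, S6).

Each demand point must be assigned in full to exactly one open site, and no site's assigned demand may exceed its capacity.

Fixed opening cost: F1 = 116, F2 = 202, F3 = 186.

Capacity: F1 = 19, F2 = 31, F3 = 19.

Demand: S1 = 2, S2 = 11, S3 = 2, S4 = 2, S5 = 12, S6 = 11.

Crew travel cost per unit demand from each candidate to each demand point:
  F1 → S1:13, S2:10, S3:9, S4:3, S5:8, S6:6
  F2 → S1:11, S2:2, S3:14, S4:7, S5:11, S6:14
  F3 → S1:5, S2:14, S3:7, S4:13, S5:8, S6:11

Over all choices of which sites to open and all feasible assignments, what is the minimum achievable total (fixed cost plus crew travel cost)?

Open {F1, F2}; cheapest assignment that respects the capacities:
  F1 (cap 19, load 15): S3, S4, S6 — cost 2×9 + 2×3 + 11×6 = 90
  F2 (cap 31, load 25): S1, S2, S5 — cost 2×11 + 11×2 + 12×11 = 176
  Shipping 266, fixed 318 → total 584.
  Any other capacity-feasible assignment to {F1, F2} ships for at least 266.
Compare {F2, F3}: its best feasible assignment gives total 698.
Compare {F1, F2, F3}: its best feasible assignment gives total 718.
Every other set of open sites that can feasibly serve all demand totals ≥ 698 even under its best assignment. Minimum: 584.

584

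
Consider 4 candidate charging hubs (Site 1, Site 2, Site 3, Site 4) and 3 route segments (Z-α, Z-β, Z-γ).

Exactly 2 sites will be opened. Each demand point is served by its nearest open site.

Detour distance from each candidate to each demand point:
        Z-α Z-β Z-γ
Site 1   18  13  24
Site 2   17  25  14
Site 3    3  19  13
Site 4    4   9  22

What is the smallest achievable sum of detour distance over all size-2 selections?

Open {Site 3, Site 4}.
  Z-α→Site 3 3, Z-β→Site 4 9, Z-γ→Site 3 13  ⇒ total 25.
Compare {Site 2, Site 4}: total 27.
Compare {Site 1, Site 3}: total 29.
No size-2 selection does better; minimum is 25.

25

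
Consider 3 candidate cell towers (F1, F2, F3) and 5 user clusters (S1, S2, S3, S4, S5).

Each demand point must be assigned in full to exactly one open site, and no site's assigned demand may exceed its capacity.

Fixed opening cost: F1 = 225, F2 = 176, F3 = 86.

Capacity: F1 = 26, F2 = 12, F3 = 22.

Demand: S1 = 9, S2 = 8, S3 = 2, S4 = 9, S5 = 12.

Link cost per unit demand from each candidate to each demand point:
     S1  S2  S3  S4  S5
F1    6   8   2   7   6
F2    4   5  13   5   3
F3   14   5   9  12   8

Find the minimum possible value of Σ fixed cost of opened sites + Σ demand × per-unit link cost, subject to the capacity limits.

Open {F1, F3}; cheapest assignment that respects the capacities:
  F1 (cap 26, load 20): S1, S3, S4 — cost 9×6 + 2×2 + 9×7 = 121
  F3 (cap 22, load 20): S2, S5 — cost 8×5 + 12×8 = 136
  Shipping 257, fixed 311 → total 568.
  Any other capacity-feasible assignment to {F1, F3} ships for at least 257.
Compare {F1, F2, F3}: its best feasible assignment gives total 684.
Every other set of open sites that can feasibly serve all demand totals ≥ 684 even under its best assignment. Minimum: 568.

568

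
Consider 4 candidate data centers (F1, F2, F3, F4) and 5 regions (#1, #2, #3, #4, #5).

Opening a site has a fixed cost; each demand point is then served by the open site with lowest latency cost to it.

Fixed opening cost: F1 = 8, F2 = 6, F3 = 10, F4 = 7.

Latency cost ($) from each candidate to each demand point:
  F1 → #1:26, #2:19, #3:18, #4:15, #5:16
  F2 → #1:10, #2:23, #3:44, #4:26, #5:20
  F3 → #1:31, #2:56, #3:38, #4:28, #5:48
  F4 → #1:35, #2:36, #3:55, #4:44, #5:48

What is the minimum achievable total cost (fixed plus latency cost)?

Open {F1, F2}: assign each demand point to its cheapest open site.
  #1→F2 10, #2→F1 19, #3→F1 18, #4→F1 15, #5→F1 16
  latency cost 78, fixed 14 → total 92.
Compare {F1, F2, F4}: latency cost 78 + fixed 21 = 99.
Compare {F1}: latency cost 94 + fixed 8 = 102.
Compare {F1, F2, F3}: latency cost 78 + fixed 24 = 102.
All other subsets cost ≥ 99. Minimum total cost: 92.

92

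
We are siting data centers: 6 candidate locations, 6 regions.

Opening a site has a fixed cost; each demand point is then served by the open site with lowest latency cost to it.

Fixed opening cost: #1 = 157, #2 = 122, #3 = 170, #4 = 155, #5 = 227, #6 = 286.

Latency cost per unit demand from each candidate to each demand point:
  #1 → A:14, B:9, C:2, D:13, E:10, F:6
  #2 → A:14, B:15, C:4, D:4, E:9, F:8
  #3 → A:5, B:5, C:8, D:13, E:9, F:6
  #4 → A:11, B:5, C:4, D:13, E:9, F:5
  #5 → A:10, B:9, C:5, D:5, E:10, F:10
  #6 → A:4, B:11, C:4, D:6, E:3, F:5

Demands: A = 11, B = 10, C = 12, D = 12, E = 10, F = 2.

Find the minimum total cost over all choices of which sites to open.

595

Open {#2, #3}: assign each demand point to its cheapest open site.
  A→#3 11×5=55, B→#3 10×5=50, C→#2 12×4=48, D→#2 12×4=48, E→#2 10×9=90, F→#3 2×6=12
  latency cost 303, fixed 292 → total 595.
Compare {#6}: latency cost 314 + fixed 286 = 600.
Compare {#2}: latency cost 506 + fixed 122 = 628.
Compare {#3}: latency cost 459 + fixed 170 = 629.
All other subsets cost ≥ 600. Minimum total cost: 595.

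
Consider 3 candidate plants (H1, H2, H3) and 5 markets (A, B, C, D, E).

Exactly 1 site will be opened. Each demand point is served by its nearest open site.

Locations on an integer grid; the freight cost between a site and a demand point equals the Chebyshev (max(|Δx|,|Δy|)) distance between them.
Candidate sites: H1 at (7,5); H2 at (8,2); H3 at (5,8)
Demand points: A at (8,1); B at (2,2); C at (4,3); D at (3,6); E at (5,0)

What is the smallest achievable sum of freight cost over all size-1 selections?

19

Open {H2}.
  A→H2 1, B→H2 6, C→H2 4, D→H2 5, E→H2 3  ⇒ total 19.
Compare {H1}: total 21.
Compare {H3}: total 28.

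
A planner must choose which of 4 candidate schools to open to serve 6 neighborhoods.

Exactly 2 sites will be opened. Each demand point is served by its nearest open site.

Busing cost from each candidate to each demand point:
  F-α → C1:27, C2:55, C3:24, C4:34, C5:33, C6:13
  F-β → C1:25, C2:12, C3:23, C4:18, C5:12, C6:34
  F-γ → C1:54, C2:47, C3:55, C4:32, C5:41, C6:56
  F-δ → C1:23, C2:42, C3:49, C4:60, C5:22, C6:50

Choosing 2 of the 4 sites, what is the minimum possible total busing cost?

Open {F-α, F-β}.
  C1→F-β 25, C2→F-β 12, C3→F-β 23, C4→F-β 18, C5→F-β 12, C6→F-α 13  ⇒ total 103.
Compare {F-β, F-δ}: total 122.
Compare {F-β, F-γ}: total 124.
No size-2 selection does better; minimum is 103.

103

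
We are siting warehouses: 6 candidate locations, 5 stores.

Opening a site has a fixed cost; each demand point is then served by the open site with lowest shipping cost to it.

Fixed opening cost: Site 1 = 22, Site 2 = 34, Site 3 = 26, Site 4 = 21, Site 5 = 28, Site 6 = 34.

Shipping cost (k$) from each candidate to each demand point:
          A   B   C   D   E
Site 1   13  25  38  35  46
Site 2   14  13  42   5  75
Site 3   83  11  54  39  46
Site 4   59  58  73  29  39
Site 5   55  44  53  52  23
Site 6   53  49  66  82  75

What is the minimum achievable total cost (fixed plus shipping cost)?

159

Open {Site 2, Site 5}: assign each demand point to its cheapest open site.
  A→Site 2 14, B→Site 2 13, C→Site 2 42, D→Site 2 5, E→Site 5 23
  shipping cost 97, fixed 62 → total 159.
Compare {Site 2, Site 4}: shipping cost 113 + fixed 55 = 168.
Compare {Site 1, Site 2}: shipping cost 115 + fixed 56 = 171.
Compare {Site 1, Site 2, Site 5}: shipping cost 92 + fixed 84 = 176.
All other subsets cost ≥ 168. Minimum total cost: 159.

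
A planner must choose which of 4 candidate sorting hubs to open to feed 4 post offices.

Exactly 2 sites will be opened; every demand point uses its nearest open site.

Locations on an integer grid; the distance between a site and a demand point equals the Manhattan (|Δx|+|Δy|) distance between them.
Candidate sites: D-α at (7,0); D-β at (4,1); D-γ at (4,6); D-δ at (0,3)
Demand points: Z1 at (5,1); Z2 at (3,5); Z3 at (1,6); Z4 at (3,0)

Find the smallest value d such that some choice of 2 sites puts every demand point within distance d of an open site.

3

Open {D-β, D-γ}.
  Farthest demand point is Z3 at distance 3 (to D-γ); all others are ≤ 3.
With {D-α, D-γ} the worst case is 4.
With {D-α, D-δ} the worst case is 5.
No size-2 selection achieves below 3.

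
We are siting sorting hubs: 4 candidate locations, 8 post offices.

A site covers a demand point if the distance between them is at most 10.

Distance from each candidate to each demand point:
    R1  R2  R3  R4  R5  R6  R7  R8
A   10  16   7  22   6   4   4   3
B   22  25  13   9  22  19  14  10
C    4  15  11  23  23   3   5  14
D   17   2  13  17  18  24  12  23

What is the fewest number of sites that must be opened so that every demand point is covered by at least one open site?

3

Coverage sets (demand points within 10 of each site):
  A: {R1, R3, R5, R6, R7, R8}
  B: {R4, R8}
  C: {R1, R6, R7}
  D: {R2}
No 2 sites suffice: every size-2 union leaves at least one demand point uncovered.
But {A, B, D} covers everything, so the minimum is 3.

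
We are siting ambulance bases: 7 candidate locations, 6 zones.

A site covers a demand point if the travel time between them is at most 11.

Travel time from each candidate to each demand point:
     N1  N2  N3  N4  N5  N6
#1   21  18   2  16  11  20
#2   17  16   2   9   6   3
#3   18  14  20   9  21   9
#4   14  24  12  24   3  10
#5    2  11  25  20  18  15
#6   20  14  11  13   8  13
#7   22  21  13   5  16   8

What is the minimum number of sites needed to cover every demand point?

Coverage sets (demand points within 11 of each site):
  #1: {N3, N5}
  #2: {N3, N4, N5, N6}
  #3: {N4, N6}
  #4: {N5, N6}
  #5: {N1, N2}
  #6: {N3, N5}
  #7: {N4, N6}
No single site covers all 6 demand points.
But {#2, #5} covers everything, so the minimum is 2.

2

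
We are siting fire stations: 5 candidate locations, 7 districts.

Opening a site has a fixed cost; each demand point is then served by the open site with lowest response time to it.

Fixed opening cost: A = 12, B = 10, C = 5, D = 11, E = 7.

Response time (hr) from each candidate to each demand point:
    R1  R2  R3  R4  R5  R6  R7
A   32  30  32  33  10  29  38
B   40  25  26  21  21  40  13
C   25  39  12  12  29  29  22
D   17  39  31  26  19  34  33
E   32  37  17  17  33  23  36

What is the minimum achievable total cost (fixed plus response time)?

152

Open {B, C}: assign each demand point to its cheapest open site.
  R1→C 25, R2→B 25, R3→C 12, R4→C 12, R5→B 21, R6→C 29, R7→B 13
  response time 137, fixed 15 → total 152.
Compare {A, B, C}: response time 126 + fixed 27 = 153.
Compare {B, C, D}: response time 127 + fixed 26 = 153.
Compare {B, C, E}: response time 131 + fixed 22 = 153.
All other subsets cost ≥ 153. Minimum total cost: 152.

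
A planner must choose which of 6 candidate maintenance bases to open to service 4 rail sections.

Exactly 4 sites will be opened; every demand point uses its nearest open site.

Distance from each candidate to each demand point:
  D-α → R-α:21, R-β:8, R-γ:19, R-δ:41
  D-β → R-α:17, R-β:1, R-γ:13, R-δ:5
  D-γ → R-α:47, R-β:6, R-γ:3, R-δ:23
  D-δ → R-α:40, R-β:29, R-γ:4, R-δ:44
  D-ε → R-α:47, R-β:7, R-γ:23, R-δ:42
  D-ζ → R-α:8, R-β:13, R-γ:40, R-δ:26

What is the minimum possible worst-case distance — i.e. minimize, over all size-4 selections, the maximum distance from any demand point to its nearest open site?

Open {D-α, D-β, D-γ, D-ζ}.
  Farthest demand point is R-α at distance 8 (to D-ζ); all others are ≤ 8.
With {D-α, D-β, D-δ, D-ζ} the worst case is 8.
With {D-β, D-γ, D-δ, D-ζ} the worst case is 8.
No size-4 selection achieves below 8.

8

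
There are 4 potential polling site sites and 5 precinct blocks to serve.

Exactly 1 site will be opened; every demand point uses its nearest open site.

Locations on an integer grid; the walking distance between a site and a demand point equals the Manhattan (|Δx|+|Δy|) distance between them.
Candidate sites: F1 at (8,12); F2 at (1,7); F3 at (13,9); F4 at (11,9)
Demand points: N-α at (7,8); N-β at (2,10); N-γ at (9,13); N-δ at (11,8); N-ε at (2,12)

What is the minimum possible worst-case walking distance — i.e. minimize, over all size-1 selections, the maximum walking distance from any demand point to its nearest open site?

8

Open {F1}.
  Farthest demand point is N-β at walking distance 8 (to F1); all others are ≤ 8.
With {F4} the worst case is 12.
With {F2} the worst case is 14.
No size-1 selection achieves below 8.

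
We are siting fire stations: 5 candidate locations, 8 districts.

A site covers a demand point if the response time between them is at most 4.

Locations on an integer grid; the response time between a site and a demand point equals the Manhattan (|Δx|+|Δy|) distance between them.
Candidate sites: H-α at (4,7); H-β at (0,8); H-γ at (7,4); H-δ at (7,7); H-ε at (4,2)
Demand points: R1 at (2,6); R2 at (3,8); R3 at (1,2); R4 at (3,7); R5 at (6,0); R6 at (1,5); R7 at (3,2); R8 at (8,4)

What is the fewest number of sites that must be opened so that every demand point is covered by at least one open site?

Coverage sets (demand points within 4 of each site):
  H-α: {R1, R2, R4}
  H-β: {R1, R2, R4, R6}
  H-γ: {R8}
  H-δ: {R4, R8}
  H-ε: {R3, R5, R7}
No 2 sites suffice: every size-2 union leaves at least one demand point uncovered.
But {H-β, H-γ, H-ε} covers everything, so the minimum is 3.

3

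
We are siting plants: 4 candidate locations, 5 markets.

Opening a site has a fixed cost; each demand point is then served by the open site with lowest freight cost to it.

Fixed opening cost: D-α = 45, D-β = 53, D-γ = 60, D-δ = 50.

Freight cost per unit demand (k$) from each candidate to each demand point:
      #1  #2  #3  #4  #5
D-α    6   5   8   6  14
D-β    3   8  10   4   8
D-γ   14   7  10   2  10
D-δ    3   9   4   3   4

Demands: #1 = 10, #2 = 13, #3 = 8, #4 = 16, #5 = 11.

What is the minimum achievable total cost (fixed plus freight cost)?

314

Open {D-α, D-δ}: assign each demand point to its cheapest open site.
  #1→D-δ 10×3=30, #2→D-α 13×5=65, #3→D-δ 8×4=32, #4→D-δ 16×3=48, #5→D-δ 11×4=44
  freight cost 219, fixed 95 → total 314.
Compare {D-δ}: freight cost 271 + fixed 50 = 321.
Compare {D-γ, D-δ}: freight cost 229 + fixed 110 = 339.
Compare {D-α, D-γ, D-δ}: freight cost 203 + fixed 155 = 358.
All other subsets cost ≥ 321. Minimum total cost: 314.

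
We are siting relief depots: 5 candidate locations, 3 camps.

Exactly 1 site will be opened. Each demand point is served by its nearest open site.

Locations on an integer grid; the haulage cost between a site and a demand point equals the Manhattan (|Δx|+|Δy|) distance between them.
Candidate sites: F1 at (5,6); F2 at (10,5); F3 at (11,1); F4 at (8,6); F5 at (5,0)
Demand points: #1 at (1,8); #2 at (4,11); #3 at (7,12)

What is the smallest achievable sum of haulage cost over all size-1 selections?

20

Open {F1}.
  #1→F1 6, #2→F1 6, #3→F1 8  ⇒ total 20.
Compare {F4}: total 25.
Compare {F2}: total 34.
No size-1 selection does better; minimum is 20.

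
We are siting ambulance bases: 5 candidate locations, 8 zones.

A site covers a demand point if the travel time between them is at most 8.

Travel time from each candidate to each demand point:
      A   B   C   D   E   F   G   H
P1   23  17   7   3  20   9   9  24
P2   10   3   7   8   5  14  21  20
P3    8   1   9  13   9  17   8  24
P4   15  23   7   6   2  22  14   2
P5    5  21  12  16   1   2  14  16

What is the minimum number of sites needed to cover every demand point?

Coverage sets (demand points within 8 of each site):
  P1: {C, D}
  P2: {B, C, D, E}
  P3: {A, B, G}
  P4: {C, D, E, H}
  P5: {A, E, F}
No 2 sites suffice: every size-2 union leaves at least one demand point uncovered.
But {P3, P4, P5} covers everything, so the minimum is 3.

3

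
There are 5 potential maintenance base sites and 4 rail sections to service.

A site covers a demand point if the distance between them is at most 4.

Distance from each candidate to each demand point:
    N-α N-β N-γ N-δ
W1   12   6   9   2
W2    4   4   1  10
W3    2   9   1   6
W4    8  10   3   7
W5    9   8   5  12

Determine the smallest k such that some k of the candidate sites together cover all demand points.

2

Coverage sets (demand points within 4 of each site):
  W1: {N-δ}
  W2: {N-α, N-β, N-γ}
  W3: {N-α, N-γ}
  W4: {N-γ}
  W5: {}
No single site covers all 4 demand points.
But {W1, W2} covers everything, so the minimum is 2.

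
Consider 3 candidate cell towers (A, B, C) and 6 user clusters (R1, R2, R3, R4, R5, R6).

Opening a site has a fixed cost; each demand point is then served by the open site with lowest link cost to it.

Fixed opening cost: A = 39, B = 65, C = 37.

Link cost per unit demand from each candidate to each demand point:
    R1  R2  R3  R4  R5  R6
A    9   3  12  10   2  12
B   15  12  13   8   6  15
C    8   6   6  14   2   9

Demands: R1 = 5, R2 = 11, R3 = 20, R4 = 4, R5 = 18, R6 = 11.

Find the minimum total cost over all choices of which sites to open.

Open {A, C}: assign each demand point to its cheapest open site.
  R1→C 5×8=40, R2→A 11×3=33, R3→C 20×6=120, R4→A 4×10=40, R5→A 18×2=36, R6→C 11×9=99
  link cost 368, fixed 76 → total 444.
Compare {C}: link cost 417 + fixed 37 = 454.
Compare {B, C}: link cost 393 + fixed 102 = 495.
Compare {A, B, C}: link cost 360 + fixed 141 = 501.
All other subsets cost ≥ 454. Minimum total cost: 444.

444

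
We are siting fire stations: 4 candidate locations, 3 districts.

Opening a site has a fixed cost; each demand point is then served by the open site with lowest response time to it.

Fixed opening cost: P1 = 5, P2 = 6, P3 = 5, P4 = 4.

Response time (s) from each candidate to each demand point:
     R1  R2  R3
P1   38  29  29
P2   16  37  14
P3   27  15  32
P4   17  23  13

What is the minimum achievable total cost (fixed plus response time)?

Open {P3, P4}: assign each demand point to its cheapest open site.
  R1→P4 17, R2→P3 15, R3→P4 13
  response time 45, fixed 9 → total 54.
Compare {P2, P3}: response time 45 + fixed 11 = 56.
Compare {P4}: response time 53 + fixed 4 = 57.
Compare {P1, P3, P4}: response time 45 + fixed 14 = 59.
All other subsets cost ≥ 56. Minimum total cost: 54.

54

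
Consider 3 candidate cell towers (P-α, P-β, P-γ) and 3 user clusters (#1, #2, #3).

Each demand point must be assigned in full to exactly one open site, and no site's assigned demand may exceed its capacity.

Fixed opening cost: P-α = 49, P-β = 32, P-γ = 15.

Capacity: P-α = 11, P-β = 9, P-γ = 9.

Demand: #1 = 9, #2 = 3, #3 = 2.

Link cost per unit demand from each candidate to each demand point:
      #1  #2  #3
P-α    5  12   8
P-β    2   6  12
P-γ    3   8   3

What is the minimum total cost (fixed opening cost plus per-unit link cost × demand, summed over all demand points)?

Open {P-β, P-γ}; cheapest assignment that respects the capacities:
  P-β (cap 9, load 9): #1 — cost 9×2 = 18
  P-γ (cap 9, load 5): #2, #3 — cost 3×8 + 2×3 = 30
  Shipping 48, fixed 47 → total 95.
  Any other capacity-feasible assignment to {P-β, P-γ} ships for at least 48.
Compare {P-α, P-γ}: its best feasible assignment gives total 139.
Compare {P-α, P-β, P-γ}: its best feasible assignment gives total 144.
Every other set of open sites that can feasibly serve all demand totals ≥ 139 even under its best assignment. Minimum: 95.

95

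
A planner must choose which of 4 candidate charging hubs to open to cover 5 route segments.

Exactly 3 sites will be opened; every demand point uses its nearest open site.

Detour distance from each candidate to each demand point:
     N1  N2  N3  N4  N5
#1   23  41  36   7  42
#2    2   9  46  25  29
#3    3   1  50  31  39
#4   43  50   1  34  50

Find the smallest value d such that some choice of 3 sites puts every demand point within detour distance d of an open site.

29

Open {#1, #2, #4}.
  Farthest demand point is N5 at detour distance 29 (to #2); all others are ≤ 29.
With {#2, #3, #4} the worst case is 29.
With {#1, #2, #3} the worst case is 36.
No size-3 selection achieves below 29.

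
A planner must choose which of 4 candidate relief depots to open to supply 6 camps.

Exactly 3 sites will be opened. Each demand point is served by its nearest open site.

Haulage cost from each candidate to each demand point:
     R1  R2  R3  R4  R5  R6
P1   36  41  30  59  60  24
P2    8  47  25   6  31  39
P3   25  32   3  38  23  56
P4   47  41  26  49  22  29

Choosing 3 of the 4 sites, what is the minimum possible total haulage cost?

Open {P1, P2, P3}.
  R1→P2 8, R2→P3 32, R3→P3 3, R4→P2 6, R5→P3 23, R6→P1 24  ⇒ total 96.
Compare {P2, P3, P4}: total 100.
Compare {P1, P2, P4}: total 126.
No size-3 selection does better; minimum is 96.

96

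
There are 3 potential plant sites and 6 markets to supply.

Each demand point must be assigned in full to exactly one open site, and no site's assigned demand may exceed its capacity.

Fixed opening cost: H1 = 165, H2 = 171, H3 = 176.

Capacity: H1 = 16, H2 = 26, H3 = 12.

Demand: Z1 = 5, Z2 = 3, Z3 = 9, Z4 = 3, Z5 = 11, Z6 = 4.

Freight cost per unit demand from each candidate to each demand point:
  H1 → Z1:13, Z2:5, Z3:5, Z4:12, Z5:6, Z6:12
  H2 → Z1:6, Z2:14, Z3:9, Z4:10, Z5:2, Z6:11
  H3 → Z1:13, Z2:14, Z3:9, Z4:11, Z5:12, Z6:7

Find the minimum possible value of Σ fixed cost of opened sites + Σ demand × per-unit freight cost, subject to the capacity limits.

Open {H1, H2}; cheapest assignment that respects the capacities:
  H1 (cap 16, load 12): Z2, Z3 — cost 3×5 + 9×5 = 60
  H2 (cap 26, load 23): Z1, Z4, Z5, Z6 — cost 5×6 + 3×10 + 11×2 + 4×11 = 126
  Shipping 186, fixed 336 → total 522.
  Any other capacity-feasible assignment to {H1, H2} ships for at least 186.
Compare {H2, H3}: its best feasible assignment gives total 583.
Compare {H1, H2, H3}: its best feasible assignment gives total 682.
Every other set of open sites that can feasibly serve all demand totals ≥ 583 even under its best assignment. Minimum: 522.

522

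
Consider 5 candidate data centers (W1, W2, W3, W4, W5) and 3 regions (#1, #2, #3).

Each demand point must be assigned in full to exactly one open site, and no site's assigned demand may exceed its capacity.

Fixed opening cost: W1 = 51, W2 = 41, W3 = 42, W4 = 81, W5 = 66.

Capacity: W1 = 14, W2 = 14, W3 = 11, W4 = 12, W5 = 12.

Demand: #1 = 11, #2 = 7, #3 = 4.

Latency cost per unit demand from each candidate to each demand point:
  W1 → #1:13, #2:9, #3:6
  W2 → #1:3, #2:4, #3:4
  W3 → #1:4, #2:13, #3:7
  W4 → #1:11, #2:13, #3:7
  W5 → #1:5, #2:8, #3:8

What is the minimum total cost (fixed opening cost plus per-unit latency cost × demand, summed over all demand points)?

171

Open {W2, W3}; cheapest assignment that respects the capacities:
  W2 (cap 14, load 11): #2, #3 — cost 7×4 + 4×4 = 44
  W3 (cap 11, load 11): #1 — cost 11×4 = 44
  Shipping 88, fixed 83 → total 171.
  Any other capacity-feasible assignment to {W2, W3} ships for at least 88.
Compare {W2, W5}: its best feasible assignment gives total 206.
Compare {W1, W2}: its best feasible assignment gives total 212.
Every other set of open sites that can feasibly serve all demand totals ≥ 206 even under its best assignment. Minimum: 171.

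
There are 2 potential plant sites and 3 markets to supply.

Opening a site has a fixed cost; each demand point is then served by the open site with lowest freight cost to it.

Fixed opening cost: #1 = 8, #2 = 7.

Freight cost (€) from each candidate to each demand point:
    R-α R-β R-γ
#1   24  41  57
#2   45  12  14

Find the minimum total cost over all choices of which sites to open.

Open {#1, #2}: assign each demand point to its cheapest open site.
  R-α→#1 24, R-β→#2 12, R-γ→#2 14
  freight cost 50, fixed 15 → total 65.
Compare {#2}: freight cost 71 + fixed 7 = 78.
Compare {#1}: freight cost 122 + fixed 8 = 130.

65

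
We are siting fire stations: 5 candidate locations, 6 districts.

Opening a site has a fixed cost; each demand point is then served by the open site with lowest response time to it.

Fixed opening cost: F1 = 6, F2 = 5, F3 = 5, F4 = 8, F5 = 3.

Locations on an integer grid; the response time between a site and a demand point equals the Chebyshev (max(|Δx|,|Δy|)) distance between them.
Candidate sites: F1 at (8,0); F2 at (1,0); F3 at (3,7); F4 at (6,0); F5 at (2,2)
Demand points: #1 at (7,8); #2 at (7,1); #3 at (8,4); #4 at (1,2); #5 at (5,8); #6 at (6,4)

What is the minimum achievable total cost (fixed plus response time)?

Open {F3, F5}: assign each demand point to its cheapest open site.
  #1→F3 4, #2→F5 5, #3→F3 5, #4→F5 1, #5→F3 2, #6→F3 3
  response time 20, fixed 8 → total 28.
Compare {F1, F3, F5}: response time 15 + fixed 14 = 29.
Compare {F3}: response time 25 + fixed 5 = 30.
Compare {F1, F3}: response time 19 + fixed 11 = 30.
All other subsets cost ≥ 29. Minimum total cost: 28.

28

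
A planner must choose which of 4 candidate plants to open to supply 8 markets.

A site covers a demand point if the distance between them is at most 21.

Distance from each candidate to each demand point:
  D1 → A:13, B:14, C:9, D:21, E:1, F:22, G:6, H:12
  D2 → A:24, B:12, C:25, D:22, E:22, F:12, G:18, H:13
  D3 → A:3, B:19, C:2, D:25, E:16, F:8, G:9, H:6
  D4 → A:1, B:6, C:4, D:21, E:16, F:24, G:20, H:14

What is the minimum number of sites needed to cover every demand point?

Coverage sets (demand points within 21 of each site):
  D1: {A, B, C, D, E, G, H}
  D2: {B, F, G, H}
  D3: {A, B, C, E, F, G, H}
  D4: {A, B, C, D, E, G, H}
No single site covers all 8 demand points.
But {D1, D2} covers everything, so the minimum is 2.

2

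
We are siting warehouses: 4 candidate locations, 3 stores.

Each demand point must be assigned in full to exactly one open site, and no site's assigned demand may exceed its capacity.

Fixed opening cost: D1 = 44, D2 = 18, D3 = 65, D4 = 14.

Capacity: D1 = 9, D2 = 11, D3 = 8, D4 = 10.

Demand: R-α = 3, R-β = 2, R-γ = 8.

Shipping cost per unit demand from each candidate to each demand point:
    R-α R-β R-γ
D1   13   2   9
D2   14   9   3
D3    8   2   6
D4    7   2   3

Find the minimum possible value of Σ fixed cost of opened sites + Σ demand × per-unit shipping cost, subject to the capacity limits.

81

Open {D2, D4}; cheapest assignment that respects the capacities:
  D2 (cap 11, load 8): R-γ — cost 8×3 = 24
  D4 (cap 10, load 5): R-α, R-β — cost 3×7 + 2×2 = 25
  Shipping 49, fixed 32 → total 81.
  Any other capacity-feasible assignment to {D2, D4} ships for at least 49.
Compare {D1, D4}: its best feasible assignment gives total 125.
Compare {D1, D2, D4}: its best feasible assignment gives total 125.
Every other set of open sites that can feasibly serve all demand totals ≥ 125 even under its best assignment. Minimum: 81.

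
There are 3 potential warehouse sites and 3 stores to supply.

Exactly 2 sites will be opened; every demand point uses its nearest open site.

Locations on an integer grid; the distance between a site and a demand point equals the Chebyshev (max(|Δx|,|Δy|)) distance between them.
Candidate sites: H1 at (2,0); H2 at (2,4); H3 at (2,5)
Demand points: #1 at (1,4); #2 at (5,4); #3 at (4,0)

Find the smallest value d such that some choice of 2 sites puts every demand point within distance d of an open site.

3

Open {H1, H2}.
  Farthest demand point is #2 at distance 3 (to H2); all others are ≤ 3.
With {H1, H3} the worst case is 3.
With {H2, H3} the worst case is 4.
No size-2 selection achieves below 3.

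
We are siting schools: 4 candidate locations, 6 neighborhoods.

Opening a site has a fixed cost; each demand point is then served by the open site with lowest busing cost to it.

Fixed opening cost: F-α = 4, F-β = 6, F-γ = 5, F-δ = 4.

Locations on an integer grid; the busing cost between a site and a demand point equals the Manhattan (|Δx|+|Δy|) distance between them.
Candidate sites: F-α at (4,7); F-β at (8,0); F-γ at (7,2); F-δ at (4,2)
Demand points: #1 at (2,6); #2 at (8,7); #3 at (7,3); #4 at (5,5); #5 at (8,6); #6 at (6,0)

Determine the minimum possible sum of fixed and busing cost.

28

Open {F-α, F-γ}: assign each demand point to its cheapest open site.
  #1→F-α 3, #2→F-α 4, #3→F-γ 1, #4→F-α 3, #5→F-α 5, #6→F-γ 3
  busing cost 19, fixed 9 → total 28.
Compare {F-α, F-β}: busing cost 21 + fixed 10 = 31.
Compare {F-α, F-δ}: busing cost 23 + fixed 8 = 31.
Compare {F-α, F-γ, F-δ}: busing cost 19 + fixed 13 = 32.
All other subsets cost ≥ 31. Minimum total cost: 28.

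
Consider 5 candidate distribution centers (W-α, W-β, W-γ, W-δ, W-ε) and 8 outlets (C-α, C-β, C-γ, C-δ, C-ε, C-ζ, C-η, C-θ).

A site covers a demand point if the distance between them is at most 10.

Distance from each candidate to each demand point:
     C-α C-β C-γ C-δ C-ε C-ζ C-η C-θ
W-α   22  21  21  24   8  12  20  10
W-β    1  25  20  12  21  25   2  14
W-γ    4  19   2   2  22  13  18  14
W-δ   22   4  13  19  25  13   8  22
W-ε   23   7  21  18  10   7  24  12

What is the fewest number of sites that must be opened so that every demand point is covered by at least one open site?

4

Coverage sets (demand points within 10 of each site):
  W-α: {C-ε, C-θ}
  W-β: {C-α, C-η}
  W-γ: {C-α, C-γ, C-δ}
  W-δ: {C-β, C-η}
  W-ε: {C-β, C-ε, C-ζ}
No 3 sites suffice: every size-3 union leaves at least one demand point uncovered.
But {W-α, W-β, W-γ, W-ε} covers everything, so the minimum is 4.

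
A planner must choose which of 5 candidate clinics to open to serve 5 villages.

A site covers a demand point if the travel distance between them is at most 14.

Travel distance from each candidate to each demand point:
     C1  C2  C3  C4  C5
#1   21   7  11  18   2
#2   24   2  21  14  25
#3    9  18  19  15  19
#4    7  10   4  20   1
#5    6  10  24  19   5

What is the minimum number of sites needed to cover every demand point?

Coverage sets (demand points within 14 of each site):
  #1: {C2, C3, C5}
  #2: {C2, C4}
  #3: {C1}
  #4: {C1, C2, C3, C5}
  #5: {C1, C2, C5}
No single site covers all 5 demand points.
But {#2, #4} covers everything, so the minimum is 2.

2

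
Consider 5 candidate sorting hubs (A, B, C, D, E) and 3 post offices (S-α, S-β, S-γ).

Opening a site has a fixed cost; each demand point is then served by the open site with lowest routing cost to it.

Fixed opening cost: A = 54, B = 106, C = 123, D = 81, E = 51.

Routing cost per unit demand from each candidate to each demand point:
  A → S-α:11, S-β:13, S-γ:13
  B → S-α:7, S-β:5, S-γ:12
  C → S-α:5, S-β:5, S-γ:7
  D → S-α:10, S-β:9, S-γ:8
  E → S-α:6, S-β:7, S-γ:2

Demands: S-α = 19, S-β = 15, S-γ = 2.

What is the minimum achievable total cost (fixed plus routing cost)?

Open {E}: assign each demand point to its cheapest open site.
  S-α→E 19×6=114, S-β→E 15×7=105, S-γ→E 2×2=4
  routing cost 223, fixed 51 → total 274.
Compare {C}: routing cost 184 + fixed 123 = 307.
Compare {A, E}: routing cost 223 + fixed 105 = 328.
Compare {B}: routing cost 232 + fixed 106 = 338.
All other subsets cost ≥ 307. Minimum total cost: 274.

274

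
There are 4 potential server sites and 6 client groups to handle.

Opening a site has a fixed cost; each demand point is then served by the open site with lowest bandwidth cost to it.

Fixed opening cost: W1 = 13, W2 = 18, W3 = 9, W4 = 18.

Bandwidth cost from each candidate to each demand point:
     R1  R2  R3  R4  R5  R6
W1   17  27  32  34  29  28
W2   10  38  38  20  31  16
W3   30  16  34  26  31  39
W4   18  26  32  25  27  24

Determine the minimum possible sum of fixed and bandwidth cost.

Open {W2, W3}: assign each demand point to its cheapest open site.
  R1→W2 10, R2→W3 16, R3→W3 34, R4→W2 20, R5→W2 31, R6→W2 16
  bandwidth cost 127, fixed 27 → total 154.
Compare {W1, W2, W3}: bandwidth cost 123 + fixed 40 = 163.
Compare {W1, W2}: bandwidth cost 134 + fixed 31 = 165.
Compare {W2, W3, W4}: bandwidth cost 121 + fixed 45 = 166.
All other subsets cost ≥ 163. Minimum total cost: 154.

154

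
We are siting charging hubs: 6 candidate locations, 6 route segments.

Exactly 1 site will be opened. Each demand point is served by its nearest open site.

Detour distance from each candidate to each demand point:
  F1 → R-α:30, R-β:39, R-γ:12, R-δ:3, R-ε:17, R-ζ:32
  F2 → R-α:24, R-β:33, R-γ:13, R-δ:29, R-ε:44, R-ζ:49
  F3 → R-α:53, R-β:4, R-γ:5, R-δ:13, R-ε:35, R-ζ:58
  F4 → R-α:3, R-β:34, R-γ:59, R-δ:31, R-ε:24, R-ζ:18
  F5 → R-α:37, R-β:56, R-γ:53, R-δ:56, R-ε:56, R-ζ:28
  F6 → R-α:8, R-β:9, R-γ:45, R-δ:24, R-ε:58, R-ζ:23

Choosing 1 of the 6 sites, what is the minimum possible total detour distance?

Open {F1}.
  R-α→F1 30, R-β→F1 39, R-γ→F1 12, R-δ→F1 3, R-ε→F1 17, R-ζ→F1 32  ⇒ total 133.
Compare {F6}: total 167.
Compare {F3}: total 168.
No size-1 selection does better; minimum is 133.

133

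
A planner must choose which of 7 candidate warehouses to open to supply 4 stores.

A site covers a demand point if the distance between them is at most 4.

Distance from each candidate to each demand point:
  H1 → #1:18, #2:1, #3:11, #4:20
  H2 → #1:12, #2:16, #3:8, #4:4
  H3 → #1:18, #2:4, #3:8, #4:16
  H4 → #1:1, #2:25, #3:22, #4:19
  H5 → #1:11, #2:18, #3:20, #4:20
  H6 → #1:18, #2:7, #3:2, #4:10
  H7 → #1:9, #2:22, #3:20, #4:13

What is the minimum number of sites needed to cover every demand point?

Coverage sets (demand points within 4 of each site):
  H1: {#2}
  H2: {#4}
  H3: {#2}
  H4: {#1}
  H5: {}
  H6: {#3}
  H7: {}
No 3 sites suffice: every size-3 union leaves at least one demand point uncovered.
But {H1, H2, H4, H6} covers everything, so the minimum is 4.

4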